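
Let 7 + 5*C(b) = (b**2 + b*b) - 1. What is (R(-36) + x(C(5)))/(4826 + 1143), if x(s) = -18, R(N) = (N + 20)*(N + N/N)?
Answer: 542/5969 ≈ 0.090802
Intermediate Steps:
R(N) = (1 + N)*(20 + N) (R(N) = (20 + N)*(N + 1) = (20 + N)*(1 + N) = (1 + N)*(20 + N))
C(b) = -8/5 + 2*b**2/5 (C(b) = -7/5 + ((b**2 + b*b) - 1)/5 = -7/5 + ((b**2 + b**2) - 1)/5 = -7/5 + (2*b**2 - 1)/5 = -7/5 + (-1 + 2*b**2)/5 = -7/5 + (-1/5 + 2*b**2/5) = -8/5 + 2*b**2/5)
(R(-36) + x(C(5)))/(4826 + 1143) = ((20 + (-36)**2 + 21*(-36)) - 18)/(4826 + 1143) = ((20 + 1296 - 756) - 18)/5969 = (560 - 18)*(1/5969) = 542*(1/5969) = 542/5969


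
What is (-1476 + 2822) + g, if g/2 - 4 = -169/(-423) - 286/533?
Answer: 23477668/17343 ≈ 1353.7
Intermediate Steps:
g = 133990/17343 (g = 8 + 2*(-169/(-423) - 286/533) = 8 + 2*(-169*(-1/423) - 286*1/533) = 8 + 2*(169/423 - 22/41) = 8 + 2*(-2377/17343) = 8 - 4754/17343 = 133990/17343 ≈ 7.7259)
(-1476 + 2822) + g = (-1476 + 2822) + 133990/17343 = 1346 + 133990/17343 = 23477668/17343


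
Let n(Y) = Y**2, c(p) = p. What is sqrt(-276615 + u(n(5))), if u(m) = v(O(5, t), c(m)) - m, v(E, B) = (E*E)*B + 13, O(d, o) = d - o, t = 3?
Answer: I*sqrt(276527) ≈ 525.86*I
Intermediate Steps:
v(E, B) = 13 + B*E**2 (v(E, B) = E**2*B + 13 = B*E**2 + 13 = 13 + B*E**2)
u(m) = 13 + 3*m (u(m) = (13 + m*(5 - 1*3)**2) - m = (13 + m*(5 - 3)**2) - m = (13 + m*2**2) - m = (13 + m*4) - m = (13 + 4*m) - m = 13 + 3*m)
sqrt(-276615 + u(n(5))) = sqrt(-276615 + (13 + 3*5**2)) = sqrt(-276615 + (13 + 3*25)) = sqrt(-276615 + (13 + 75)) = sqrt(-276615 + 88) = sqrt(-276527) = I*sqrt(276527)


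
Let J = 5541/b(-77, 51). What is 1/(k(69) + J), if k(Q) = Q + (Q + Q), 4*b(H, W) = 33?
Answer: 11/9665 ≈ 0.0011381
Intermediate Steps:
b(H, W) = 33/4 (b(H, W) = (¼)*33 = 33/4)
k(Q) = 3*Q (k(Q) = Q + 2*Q = 3*Q)
J = 7388/11 (J = 5541/(33/4) = 5541*(4/33) = 7388/11 ≈ 671.64)
1/(k(69) + J) = 1/(3*69 + 7388/11) = 1/(207 + 7388/11) = 1/(9665/11) = 11/9665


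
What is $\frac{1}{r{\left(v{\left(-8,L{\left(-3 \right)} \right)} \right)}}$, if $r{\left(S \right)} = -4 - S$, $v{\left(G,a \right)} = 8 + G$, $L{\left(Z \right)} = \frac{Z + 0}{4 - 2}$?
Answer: $- \frac{1}{4} \approx -0.25$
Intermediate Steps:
$L{\left(Z \right)} = \frac{Z}{2}$
$\frac{1}{r{\left(v{\left(-8,L{\left(-3 \right)} \right)} \right)}} = \frac{1}{-4 - \left(8 - 8\right)} = \frac{1}{-4 - 0} = \frac{1}{-4 + 0} = \frac{1}{-4} = - \frac{1}{4}$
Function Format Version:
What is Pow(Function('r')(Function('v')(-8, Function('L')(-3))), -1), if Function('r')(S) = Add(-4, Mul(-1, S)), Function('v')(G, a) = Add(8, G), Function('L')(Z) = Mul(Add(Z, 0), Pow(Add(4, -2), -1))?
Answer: Rational(-1, 4) ≈ -0.25000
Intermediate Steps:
Function('L')(Z) = Mul(Rational(1, 2), Z) (Function('L')(Z) = Mul(Z, Pow(2, -1)) = Mul(Z, Rational(1, 2)) = Mul(Rational(1, 2), Z))
Pow(Function('r')(Function('v')(-8, Function('L')(-3))), -1) = Pow(Add(-4, Mul(-1, Add(8, -8))), -1) = Pow(Add(-4, Mul(-1, 0)), -1) = Pow(Add(-4, 0), -1) = Pow(-4, -1) = Rational(-1, 4)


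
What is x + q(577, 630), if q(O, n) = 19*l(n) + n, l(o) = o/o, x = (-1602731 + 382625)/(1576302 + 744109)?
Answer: 1504726633/2320411 ≈ 648.47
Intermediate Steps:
x = -1220106/2320411 ≈ -0.52582
l(o) = 1
q(O, n) = 19 + n (q(O, n) = 19*1 + n = 19 + n)
x + q(577, 630) = -1220106/2320411 + (19 + 630) = -1220106/2320411 + 649 = 1504726633/2320411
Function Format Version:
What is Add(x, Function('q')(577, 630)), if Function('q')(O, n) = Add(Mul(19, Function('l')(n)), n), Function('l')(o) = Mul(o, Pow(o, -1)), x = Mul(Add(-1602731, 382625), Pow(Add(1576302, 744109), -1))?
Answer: Rational(1504726633, 2320411) ≈ 648.47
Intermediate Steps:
x = Rational(-1220106, 2320411) (x = Mul(-1220106, Pow(2320411, -1)) = Mul(-1220106, Rational(1, 2320411)) = Rational(-1220106, 2320411) ≈ -0.52582)
Function('l')(o) = 1
Function('q')(O, n) = Add(19, n) (Function('q')(O, n) = Add(Mul(19, 1), n) = Add(19, n))
Add(x, Function('q')(577, 630)) = Add(Rational(-1220106, 2320411), Add(19, 630)) = Add(Rational(-1220106, 2320411), 649) = Rational(1504726633, 2320411)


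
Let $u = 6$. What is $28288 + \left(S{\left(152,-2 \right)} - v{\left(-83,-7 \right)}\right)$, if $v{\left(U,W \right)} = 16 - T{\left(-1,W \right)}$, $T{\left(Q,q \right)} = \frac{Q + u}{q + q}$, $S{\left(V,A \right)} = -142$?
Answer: $\frac{393815}{14} \approx 28130.0$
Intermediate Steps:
$T{\left(Q,q \right)} = \frac{6 + Q}{2 q}$ ($T{\left(Q,q \right)} = \frac{Q + 6}{q + q} = \frac{6 + Q}{2 q}$)
$v{\left(U,W \right)} = 16 - \frac{5}{2 W}$ ($v{\left(U,W \right)} = 16 - \frac{6 - 1}{2 W} = 16 - \frac{1}{2} \frac{1}{W} 5 = 16 - \frac{5}{2 W}$)
$28288 + \left(S{\left(152,-2 \right)} - v{\left(-83,-7 \right)}\right) = 28288 - \left(158 + \frac{5}{14}\right) = 28288 - \frac{2217}{14} = \frac{393815}{14}$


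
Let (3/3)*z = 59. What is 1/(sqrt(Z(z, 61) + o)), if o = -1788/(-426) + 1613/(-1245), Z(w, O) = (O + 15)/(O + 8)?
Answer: sqrt(1838482847665)/2712847 ≈ 0.49981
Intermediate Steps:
z = 59
Z(w, O) = (15 + O)/(8 + O)
o = 256487/88395 (o = -1788*(-1/426) + 1613*(-1/1245) = 298/71 - 1613/1245 = 256487/88395 ≈ 2.9016)
1/(sqrt(Z(z, 61) + o)) = 1/(sqrt((15 + 61)/(8 + 61) + 256487/88395)) = 1/(sqrt(76/69 + 256487/88395)) = 1/(sqrt(2712847/677695)) = 1/(sqrt(1838482847665)/677695) = sqrt(1838482847665)/2712847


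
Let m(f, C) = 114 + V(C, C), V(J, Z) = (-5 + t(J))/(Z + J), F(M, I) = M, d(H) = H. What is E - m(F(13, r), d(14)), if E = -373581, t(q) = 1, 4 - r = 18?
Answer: -2615864/7 ≈ -3.7370e+5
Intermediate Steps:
r = -14 (r = 4 - 1*18 = 4 - 18 = -14)
V(J, Z) = -4/(J + Z) (V(J, Z) = (-5 + 1)/(Z + J) = -4/(J + Z))
m(f, C) = 114 - 2/C (m(f, C) = 114 - 4/(C + C) = 114 - 4*1/(2*C) = 114 - 2/C)
E - m(F(13, r), d(14)) = -373581 - (114 - 2/14) = -373581 - (114 - 2*1/14) = -373581 - (114 - ⅐) = -373581 - 1*797/7 = -373581 - 797/7 = -2615864/7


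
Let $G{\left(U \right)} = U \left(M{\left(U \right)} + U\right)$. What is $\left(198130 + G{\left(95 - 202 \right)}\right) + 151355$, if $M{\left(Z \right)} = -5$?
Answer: $361469$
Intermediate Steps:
$G{\left(U \right)} = U \left(-5 + U\right)$
$\left(198130 + G{\left(95 - 202 \right)}\right) + 151355 = \left(198130 + \left(95 - 202\right) \left(-5 + \left(95 - 202\right)\right)\right) + 151355 = \left(198130 - 107 \left(-5 - 107\right)\right) + 151355 = \left(198130 - -11984\right) + 151355 = \left(198130 + 11984\right) + 151355 = 210114 + 151355 = 361469$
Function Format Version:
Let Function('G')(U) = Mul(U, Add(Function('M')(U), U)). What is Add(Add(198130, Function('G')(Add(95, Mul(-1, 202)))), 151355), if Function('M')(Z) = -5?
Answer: 361469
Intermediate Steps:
Function('G')(U) = Mul(U, Add(-5, U))
Add(Add(198130, Function('G')(Add(95, Mul(-1, 202)))), 151355) = Add(Add(198130, Mul(Add(95, Mul(-1, 202)), Add(-5, Add(95, Mul(-1, 202))))), 151355) = Add(Add(198130, Mul(Add(95, -202), Add(-5, Add(95, -202)))), 151355) = Add(Add(198130, Mul(-107, Add(-5, -107))), 151355) = Add(Add(198130, Mul(-107, -112)), 151355) = Add(Add(198130, 11984), 151355) = Add(210114, 151355) = 361469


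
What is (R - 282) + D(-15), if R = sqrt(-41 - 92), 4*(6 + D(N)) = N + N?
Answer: -591/2 + I*sqrt(133) ≈ -295.5 + 11.533*I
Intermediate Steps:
D(N) = -6 + N/2 (D(N) = -6 + (N + N)/4 = -6 + (2*N)/4 = -6 + N/2)
R = I*sqrt(133) (R = sqrt(-133) = I*sqrt(133) ≈ 11.533*I)
(R - 282) + D(-15) = (I*sqrt(133) - 282) + (-6 + (1/2)*(-15)) = (-282 + I*sqrt(133)) + (-6 - 15/2) = (-282 + I*sqrt(133)) - 27/2 = -591/2 + I*sqrt(133)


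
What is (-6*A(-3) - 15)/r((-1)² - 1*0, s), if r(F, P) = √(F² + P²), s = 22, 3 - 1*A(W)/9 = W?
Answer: -339*√485/485 ≈ -15.393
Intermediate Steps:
A(W) = 27 - 9*W
(-6*A(-3) - 15)/r((-1)² - 1*0, s) = (-6*(27 - 9*(-3)) - 15)/(√(((-1)² - 1*0)² + 22²)) = (-6*(27 + 27) - 15)/(√((1 + 0)² + 484)) = (-6*54 - 15)/(√(1² + 484)) = (-324 - 15)/(√(1 + 484)) = -339*√485/485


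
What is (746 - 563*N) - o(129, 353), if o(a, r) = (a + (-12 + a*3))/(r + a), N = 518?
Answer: -70104260/241 ≈ -2.9089e+5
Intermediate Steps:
o(a, r) = (-12 + 4*a)/(a + r) (o(a, r) = (a + (-12 + 3*a))/(a + r) = (-12 + 4*a)/(a + r))
(746 - 563*N) - o(129, 353) = (746 - 563*518) - 4*(-3 + 129)/(129 + 353) = (746 - 291634) - 4*126/482 = -290888 - 4*126/482 = -290888 - 1*252/241 = -290888 - 252/241 = -70104260/241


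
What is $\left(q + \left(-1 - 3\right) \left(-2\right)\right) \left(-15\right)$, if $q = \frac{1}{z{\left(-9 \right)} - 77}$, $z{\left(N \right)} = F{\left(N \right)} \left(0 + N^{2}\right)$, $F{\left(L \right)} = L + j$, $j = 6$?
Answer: $- \frac{7677}{64} \approx -119.95$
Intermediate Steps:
$F{\left(L \right)} = 6 + L$ ($F{\left(L \right)} = L + 6 = 6 + L$)
$z{\left(N \right)} = N^{2} \left(6 + N\right)$ ($z{\left(N \right)} = \left(6 + N\right) \left(0 + N^{2}\right) = \left(6 + N\right) N^{2} = N^{2} \left(6 + N\right)$)
$q = - \frac{1}{320}$ ($q = \frac{1}{\left(-9\right)^{2} \left(6 - 9\right) - 77} = \frac{1}{81 \left(-3\right) - 77} = \frac{1}{-243 - 77} = \frac{1}{-320} = - \frac{1}{320} \approx -0.003125$)
$\left(q + \left(-1 - 3\right) \left(-2\right)\right) \left(-15\right) = \left(- \frac{1}{320} + \left(-1 - 3\right) \left(-2\right)\right) \left(-15\right) = \left(- \frac{1}{320} - -8\right) \left(-15\right) = \left(- \frac{1}{320} + 8\right) \left(-15\right) = \frac{2559}{320} \left(-15\right) = - \frac{7677}{64}$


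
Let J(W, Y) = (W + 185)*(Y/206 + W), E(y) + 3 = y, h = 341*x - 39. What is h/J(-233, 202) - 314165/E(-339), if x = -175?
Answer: 523795969/573552 ≈ 913.25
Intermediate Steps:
h = -59714 (h = 341*(-175) - 39 = -59675 - 39 = -59714)
E(y) = -3 + y
J(W, Y) = (185 + W)*(W + Y/206) (J(W, Y) = (185 + W)*(Y*(1/206) + W) = (185 + W)*(Y/206 + W) = (185 + W)*(W + Y/206))
h/J(-233, 202) - 314165/E(-339) = -59714/((-233)**2 + 185*(-233) + (185/206)*202 + (1/206)*(-233)*202) - 314165/(-3 - 339) = -59714/(54289 - 43105 + 18685/103 - 23533/103) - 314165/(-342) = -59714/1147104/103 - 314165*(-1/342) = -59714*103/1147104 + 16535/18 = -3075271/573552 + 16535/18 = 523795969/573552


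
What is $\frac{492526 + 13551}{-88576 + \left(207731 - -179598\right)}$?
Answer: $\frac{38929}{22981} \approx 1.694$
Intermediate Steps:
$\frac{492526 + 13551}{-88576 + \left(207731 - -179598\right)} = \frac{506077}{-88576 + \left(207731 + 179598\right)} = \frac{506077}{-88576 + 387329} = \frac{506077}{298753} = 506077 \cdot \frac{1}{298753} = \frac{38929}{22981}$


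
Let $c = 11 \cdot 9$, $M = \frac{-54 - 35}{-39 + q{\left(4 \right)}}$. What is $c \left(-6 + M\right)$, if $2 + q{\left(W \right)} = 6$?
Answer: $- \frac{11979}{35} \approx -342.26$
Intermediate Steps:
$q{\left(W \right)} = 4$ ($q{\left(W \right)} = -2 + 6 = 4$)
$M = \frac{89}{35}$ ($M = \frac{-54 - 35}{-39 + 4} = - \frac{89}{-35} = \left(-89\right) \left(- \frac{1}{35}\right) = \frac{89}{35} \approx 2.5429$)
$c = 99$
$c \left(-6 + M\right) = 99 \left(-6 + \frac{89}{35}\right) = 99 \left(- \frac{121}{35}\right) = - \frac{11979}{35}$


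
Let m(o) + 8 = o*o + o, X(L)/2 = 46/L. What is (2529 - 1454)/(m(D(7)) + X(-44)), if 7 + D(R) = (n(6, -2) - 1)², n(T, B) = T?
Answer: 11825/3651 ≈ 3.2388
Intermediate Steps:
X(L) = 92/L (X(L) = 2*(46/L) = 92/L)
D(R) = 18 (D(R) = -7 + (6 - 1)² = -7 + 5² = -7 + 25 = 18)
m(o) = -8 + o + o² (m(o) = -8 + (o*o + o) = -8 + (o² + o) = -8 + (o + o²) = -8 + o + o²)
(2529 - 1454)/(m(D(7)) + X(-44)) = (2529 - 1454)/((-8 + 18 + 18²) + 92/(-44)) = 1075/((-8 + 18 + 324) + 92*(-1/44)) = 1075/(334 - 23/11) = 1075/(3651/11) = 1075*(11/3651) = 11825/3651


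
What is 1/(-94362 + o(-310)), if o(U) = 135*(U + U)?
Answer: -1/178062 ≈ -5.6160e-6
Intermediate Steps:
o(U) = 270*U (o(U) = 135*(2*U) = 270*U)
1/(-94362 + o(-310)) = 1/(-94362 + 270*(-310)) = 1/(-94362 - 83700) = 1/(-178062) = -1/178062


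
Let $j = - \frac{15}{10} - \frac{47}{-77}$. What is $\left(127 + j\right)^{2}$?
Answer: $\frac{377175241}{23716} \approx 15904.0$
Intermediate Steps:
$j = - \frac{137}{154}$ ($j = \left(-15\right) \frac{1}{10} - - \frac{47}{77} = - \frac{3}{2} + \frac{47}{77} = - \frac{137}{154} \approx -0.88961$)
$\left(127 + j\right)^{2} = \left(127 - \frac{137}{154}\right)^{2} = \left(\frac{19421}{154}\right)^{2} = \frac{377175241}{23716}$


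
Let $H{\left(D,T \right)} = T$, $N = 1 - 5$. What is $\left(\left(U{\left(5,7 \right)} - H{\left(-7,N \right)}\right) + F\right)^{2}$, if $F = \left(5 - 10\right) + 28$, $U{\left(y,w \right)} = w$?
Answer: $1156$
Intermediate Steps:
$N = -4$
$F = 23$ ($F = -5 + 28 = 23$)
$\left(\left(U{\left(5,7 \right)} - H{\left(-7,N \right)}\right) + F\right)^{2} = \left(\left(7 - -4\right) + 23\right)^{2} = \left(\left(7 + 4\right) + 23\right)^{2} = \left(11 + 23\right)^{2} = 34^{2} = 1156$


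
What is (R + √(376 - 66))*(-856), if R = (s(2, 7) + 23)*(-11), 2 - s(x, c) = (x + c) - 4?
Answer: 188320 - 856*√310 ≈ 1.7325e+5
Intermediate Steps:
s(x, c) = 6 - c - x (s(x, c) = 2 - ((x + c) - 4) = 2 - ((c + x) - 4) = 2 - (-4 + c + x) = 2 + (4 - c - x) = 6 - c - x)
R = -220 (R = ((6 - 1*7 - 1*2) + 23)*(-11) = ((6 - 7 - 2) + 23)*(-11) = (-3 + 23)*(-11) = 20*(-11) = -220)
(R + √(376 - 66))*(-856) = (-220 + √(376 - 66))*(-856) = (-220 + √310)*(-856) = 188320 - 856*√310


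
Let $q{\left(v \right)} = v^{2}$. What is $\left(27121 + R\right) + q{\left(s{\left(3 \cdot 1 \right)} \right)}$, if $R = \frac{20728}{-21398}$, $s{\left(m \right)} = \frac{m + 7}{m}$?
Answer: $\frac{2612484835}{96291} \approx 27131.0$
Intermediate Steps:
$s{\left(m \right)} = \frac{7 + m}{m}$
$R = - \frac{10364}{10699}$ ($R = 20728 \left(- \frac{1}{21398}\right) = - \frac{10364}{10699} \approx -0.96869$)
$\left(27121 + R\right) + q{\left(s{\left(3 \cdot 1 \right)} \right)} = \left(27121 - \frac{10364}{10699}\right) + \left(\frac{7 + 3 \cdot 1}{3 \cdot 1}\right)^{2} = \frac{290157215}{10699} + \left(\frac{7 + 3}{3}\right)^{2} = \frac{290157215}{10699} + \left(\frac{1}{3} \cdot 10\right)^{2} = \frac{290157215}{10699} + \left(\frac{10}{3}\right)^{2} = \frac{290157215}{10699} + \frac{100}{9} = \frac{2612484835}{96291}$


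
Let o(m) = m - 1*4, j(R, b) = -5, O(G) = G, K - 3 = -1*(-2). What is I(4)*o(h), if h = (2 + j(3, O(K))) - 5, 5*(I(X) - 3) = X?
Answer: -228/5 ≈ -45.600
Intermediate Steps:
K = 5 (K = 3 - 1*(-2) = 3 + 2 = 5)
I(X) = 3 + X/5
h = -8 (h = (2 - 5) - 5 = -3 - 5 = -8)
o(m) = -4 + m (o(m) = m - 4 = -4 + m)
I(4)*o(h) = (3 + (⅕)*4)*(-4 - 8) = (3 + ⅘)*(-12) = (19/5)*(-12) = -228/5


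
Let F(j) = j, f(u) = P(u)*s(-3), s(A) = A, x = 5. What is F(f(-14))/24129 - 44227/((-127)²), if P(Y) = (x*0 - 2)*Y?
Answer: -50881339/18532221 ≈ -2.7456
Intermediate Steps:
P(Y) = -2*Y (P(Y) = (5*0 - 2)*Y = (0 - 2)*Y = -2*Y)
f(u) = 6*u (f(u) = -2*u*(-3) = 6*u)
F(f(-14))/24129 - 44227/((-127)²) = (6*(-14))/24129 - 44227/((-127)²) = -84*1/24129 - 44227/16129 = -4/1149 - 44227*1/16129 = -4/1149 - 44227/16129 = -50881339/18532221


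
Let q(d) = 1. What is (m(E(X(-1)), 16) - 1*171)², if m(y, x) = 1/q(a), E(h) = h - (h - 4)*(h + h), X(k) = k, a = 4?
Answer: 28900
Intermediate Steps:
E(h) = h - 2*h*(-4 + h) (E(h) = h - (-4 + h)*2*h = h - 2*h*(-4 + h))
m(y, x) = 1 (m(y, x) = 1/1 = 1)
(m(E(X(-1)), 16) - 1*171)² = (1 - 1*171)² = (1 - 171)² = (-170)² = 28900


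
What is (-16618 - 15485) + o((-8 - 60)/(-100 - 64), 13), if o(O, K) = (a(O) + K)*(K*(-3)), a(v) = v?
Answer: -1337673/41 ≈ -32626.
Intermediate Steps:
o(O, K) = -3*K*(K + O) (o(O, K) = (O + K)*(K*(-3)) = (K + O)*(-3*K) = -3*K*(K + O))
(-16618 - 15485) + o((-8 - 60)/(-100 - 64), 13) = (-16618 - 15485) - 3*13*(13 + (-8 - 60)/(-100 - 64)) = -32103 - 3*13*(13 - 68/(-164)) = -32103 - 3*13*(13 - 68*(-1/164)) = -32103 - 3*13*(13 + 17/41) = -32103 - 3*13*550/41 = -32103 - 21450/41 = -1337673/41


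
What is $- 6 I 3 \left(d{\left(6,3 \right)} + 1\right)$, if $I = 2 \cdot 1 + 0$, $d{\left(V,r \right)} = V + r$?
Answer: $-360$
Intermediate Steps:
$I = 2$ ($I = 2 + 0 = 2$)
$- 6 I 3 \left(d{\left(6,3 \right)} + 1\right) = - 6 \cdot 2 \cdot 3 \left(\left(6 + 3\right) + 1\right) = \left(-6\right) 6 \left(9 + 1\right) = \left(-36\right) 10 = -360$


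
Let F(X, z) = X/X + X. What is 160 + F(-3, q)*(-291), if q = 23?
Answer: 742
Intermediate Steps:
F(X, z) = 1 + X
160 + F(-3, q)*(-291) = 160 + (1 - 3)*(-291) = 160 - 2*(-291) = 160 + 582 = 742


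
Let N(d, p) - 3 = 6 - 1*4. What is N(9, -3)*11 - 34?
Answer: 21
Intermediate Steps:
N(d, p) = 5 (N(d, p) = 3 + (6 - 1*4) = 3 + (6 - 4) = 3 + 2 = 5)
N(9, -3)*11 - 34 = 5*11 - 34 = 55 - 34 = 21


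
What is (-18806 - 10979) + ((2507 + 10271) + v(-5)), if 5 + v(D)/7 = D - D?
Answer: -17042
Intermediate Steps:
v(D) = -35 (v(D) = -35 + 7*(D - D) = -35 + 7*0 = -35 + 0 = -35)
(-18806 - 10979) + ((2507 + 10271) + v(-5)) = (-18806 - 10979) + ((2507 + 10271) - 35) = -29785 + (12778 - 35) = -29785 + 12743 = -17042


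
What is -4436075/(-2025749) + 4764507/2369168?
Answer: 20161502226343/4799339706832 ≈ 4.2009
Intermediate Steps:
-4436075/(-2025749) + 4764507/2369168 = -4436075*(-1/2025749) + 4764507*(1/2369168) = 4436075/2025749 + 4764507/2369168 = 20161502226343/4799339706832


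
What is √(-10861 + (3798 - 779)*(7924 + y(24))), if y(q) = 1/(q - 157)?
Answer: 16*√1652240513/133 ≈ 4890.0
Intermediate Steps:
y(q) = 1/(-157 + q)
√(-10861 + (3798 - 779)*(7924 + y(24))) = √(-10861 + (3798 - 779)*(7924 + 1/(-157 + 24))) = √(-10861 + 3019*(7924 + 1/(-133))) = √(-10861 + 3019*(7924 - 1/133)) = √(-10861 + 3019*(1053891/133)) = √(-10861 + 3181696929/133) = √(3180252416/133) = 16*√1652240513/133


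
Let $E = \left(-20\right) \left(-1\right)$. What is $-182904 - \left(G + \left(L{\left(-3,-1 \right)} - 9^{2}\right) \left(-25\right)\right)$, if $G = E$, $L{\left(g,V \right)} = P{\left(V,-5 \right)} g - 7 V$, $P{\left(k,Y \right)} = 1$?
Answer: $-184849$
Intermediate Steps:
$L{\left(g,V \right)} = g - 7 V$ ($L{\left(g,V \right)} = 1 g - 7 V = g - 7 V$)
$E = 20$
$G = 20$
$-182904 - \left(G + \left(L{\left(-3,-1 \right)} - 9^{2}\right) \left(-25\right)\right) = -182904 - \left(20 + \left(\left(-3 - -7\right) - 9^{2}\right) \left(-25\right)\right) = -182904 - \left(20 + \left(\left(-3 + 7\right) - 81\right) \left(-25\right)\right) = -182904 - \left(20 + \left(4 - 81\right) \left(-25\right)\right) = -182904 - \left(20 - -1925\right) = -182904 - \left(20 + 1925\right) = -182904 - 1945 = -184849$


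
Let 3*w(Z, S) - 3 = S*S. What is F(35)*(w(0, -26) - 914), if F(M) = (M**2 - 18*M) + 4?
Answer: -1235737/3 ≈ -4.1191e+5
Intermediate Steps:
F(M) = 4 + M**2 - 18*M
w(Z, S) = 1 + S**2/3 (w(Z, S) = 1 + (S*S)/3 = 1 + S**2/3)
F(35)*(w(0, -26) - 914) = (4 + 35**2 - 18*35)*((1 + (1/3)*(-26)**2) - 914) = (4 + 1225 - 630)*((1 + (1/3)*676) - 914) = 599*((1 + 676/3) - 914) = 599*(679/3 - 914) = 599*(-2063/3) = -1235737/3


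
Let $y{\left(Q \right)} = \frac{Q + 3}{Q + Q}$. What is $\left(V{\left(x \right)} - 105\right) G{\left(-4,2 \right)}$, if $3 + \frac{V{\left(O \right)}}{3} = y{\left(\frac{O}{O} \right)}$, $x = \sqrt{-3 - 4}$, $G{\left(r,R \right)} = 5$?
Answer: $-540$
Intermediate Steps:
$x = i \sqrt{7}$ ($x = \sqrt{-7} = i \sqrt{7} \approx 2.6458 i$)
$y{\left(Q \right)} = \frac{3 + Q}{2 Q}$
$V{\left(O \right)} = -3$ ($V{\left(O \right)} = -9 + 3 \frac{3 + \frac{O}{O}}{2 \frac{O}{O}} = -9 + 3 \frac{3 + 1}{2 \cdot 1} = -9 + 3 \cdot \frac{1}{2} \cdot 1 \cdot 4 = -9 + 3 \cdot 2 = -9 + 6 = -3$)
$\left(V{\left(x \right)} - 105\right) G{\left(-4,2 \right)} = \left(-3 - 105\right) 5 = \left(-108\right) 5 = -540$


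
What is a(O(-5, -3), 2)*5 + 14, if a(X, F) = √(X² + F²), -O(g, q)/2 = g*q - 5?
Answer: 14 + 10*√101 ≈ 114.50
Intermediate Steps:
O(g, q) = 10 - 2*g*q (O(g, q) = -2*(g*q - 5) = -2*(-5 + g*q) = 10 - 2*g*q)
a(X, F) = √(F² + X²)
a(O(-5, -3), 2)*5 + 14 = √(2² + (10 - 2*(-5)*(-3))²)*5 + 14 = √(4 + (10 - 30)²)*5 + 14 = √(4 + (-20)²)*5 + 14 = √(4 + 400)*5 + 14 = √404*5 + 14 = (2*√101)*5 + 14 = 10*√101 + 14 = 14 + 10*√101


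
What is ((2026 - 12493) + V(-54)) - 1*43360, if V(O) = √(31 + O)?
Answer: -53827 + I*√23 ≈ -53827.0 + 4.7958*I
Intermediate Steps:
((2026 - 12493) + V(-54)) - 1*43360 = ((2026 - 12493) + √(31 - 54)) - 1*43360 = (-10467 + √(-23)) - 43360 = (-10467 + I*√23) - 43360 = -53827 + I*√23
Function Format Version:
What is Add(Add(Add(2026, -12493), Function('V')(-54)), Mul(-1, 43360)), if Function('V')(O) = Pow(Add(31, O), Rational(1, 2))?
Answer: Add(-53827, Mul(I, Pow(23, Rational(1, 2)))) ≈ Add(-53827., Mul(4.7958, I))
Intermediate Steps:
Add(Add(Add(2026, -12493), Function('V')(-54)), Mul(-1, 43360)) = Add(Add(Add(2026, -12493), Pow(Add(31, -54), Rational(1, 2))), Mul(-1, 43360)) = Add(Add(-10467, Pow(-23, Rational(1, 2))), -43360) = Add(Add(-10467, Mul(I, Pow(23, Rational(1, 2)))), -43360) = Add(-53827, Mul(I, Pow(23, Rational(1, 2))))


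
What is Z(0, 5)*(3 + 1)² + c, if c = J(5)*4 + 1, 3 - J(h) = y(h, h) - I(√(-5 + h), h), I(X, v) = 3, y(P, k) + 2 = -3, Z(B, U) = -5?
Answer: -35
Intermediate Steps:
y(P, k) = -5 (y(P, k) = -2 - 3 = -5)
J(h) = 11 (J(h) = 3 - (-5 - 1*3) = 3 - (-5 - 3) = 3 - 1*(-8) = 3 + 8 = 11)
c = 45 (c = 11*4 + 1 = 44 + 1 = 45)
Z(0, 5)*(3 + 1)² + c = -5*(3 + 1)² + 45 = -5*4² + 45 = -5*16 + 45 = -80 + 45 = -35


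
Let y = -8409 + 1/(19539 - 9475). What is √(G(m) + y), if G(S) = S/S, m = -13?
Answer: I*√53224791819/2516 ≈ 91.695*I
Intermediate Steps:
G(S) = 1
y = -84628175/10064 (y = -8409 + 1/10064 = -84628175/10064 ≈ -8409.0)
√(G(m) + y) = √(1 - 84628175/10064) = √(-84618111/10064) = I*√53224791819/2516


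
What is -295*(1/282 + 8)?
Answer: -665815/282 ≈ -2361.0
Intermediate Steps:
-295*(1/282 + 8) = -295*2257/282 = -665815/282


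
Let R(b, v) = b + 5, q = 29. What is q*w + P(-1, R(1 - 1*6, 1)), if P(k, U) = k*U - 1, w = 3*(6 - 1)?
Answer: 434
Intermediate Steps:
w = 15 (w = 3*5 = 15)
R(b, v) = 5 + b
P(k, U) = -1 + U*k (P(k, U) = U*k - 1 = -1 + U*k)
q*w + P(-1, R(1 - 1*6, 1)) = 29*15 + (-1 + (5 + (1 - 1*6))*(-1)) = 435 + (-1 + (5 + (1 - 6))*(-1)) = 435 + (-1 + (5 - 5)*(-1)) = 435 + (-1 + 0*(-1)) = 435 + (-1 + 0) = 435 - 1 = 434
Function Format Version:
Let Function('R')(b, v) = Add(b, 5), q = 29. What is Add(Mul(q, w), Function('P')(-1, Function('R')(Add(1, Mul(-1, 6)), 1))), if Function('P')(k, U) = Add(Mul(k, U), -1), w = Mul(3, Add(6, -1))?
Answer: 434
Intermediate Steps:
w = 15 (w = Mul(3, 5) = 15)
Function('R')(b, v) = Add(5, b)
Function('P')(k, U) = Add(-1, Mul(U, k)) (Function('P')(k, U) = Add(Mul(U, k), -1) = Add(-1, Mul(U, k)))
Add(Mul(q, w), Function('P')(-1, Function('R')(Add(1, Mul(-1, 6)), 1))) = Add(Mul(29, 15), Add(-1, Mul(Add(5, Add(1, Mul(-1, 6))), -1))) = Add(435, Add(-1, Mul(Add(5, Add(1, -6)), -1))) = Add(435, Add(-1, Mul(Add(5, -5), -1))) = Add(435, Add(-1, Mul(0, -1))) = Add(435, Add(-1, 0)) = Add(435, -1) = 434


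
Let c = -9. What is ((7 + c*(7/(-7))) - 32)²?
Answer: 256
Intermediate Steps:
((7 + c*(7/(-7))) - 32)² = ((7 - 63/(-7)) - 32)² = ((7 - 63*(-1)/7) - 32)² = ((7 - 9*(-1)) - 32)² = ((7 + 9) - 32)² = (16 - 32)² = (-16)² = 256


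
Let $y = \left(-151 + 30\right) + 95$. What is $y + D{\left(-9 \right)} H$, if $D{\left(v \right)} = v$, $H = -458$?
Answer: $4096$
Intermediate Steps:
$y = -26$ ($y = -121 + 95 = -26$)
$y + D{\left(-9 \right)} H = -26 - -4122 = -26 + 4122 = 4096$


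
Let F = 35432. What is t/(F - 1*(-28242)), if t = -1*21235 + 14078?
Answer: -7157/63674 ≈ -0.11240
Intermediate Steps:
t = -7157 (t = -21235 + 14078 = -7157)
t/(F - 1*(-28242)) = -7157/(35432 - 1*(-28242)) = -7157/(35432 + 28242) = -7157/63674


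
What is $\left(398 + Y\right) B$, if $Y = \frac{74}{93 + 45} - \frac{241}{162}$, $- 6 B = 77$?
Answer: $- \frac{113914031}{22356} \approx -5095.5$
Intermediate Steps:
$B = - \frac{77}{6}$ ($B = \left(- \frac{1}{6}\right) 77 = - \frac{77}{6} \approx -12.833$)
$Y = - \frac{3545}{3726}$ ($Y = \frac{74}{138} - \frac{241}{162} = 74 \cdot \frac{1}{138} - \frac{241}{162} = \frac{37}{69} - \frac{241}{162} = - \frac{3545}{3726} \approx -0.95142$)
$\left(398 + Y\right) B = \left(398 - \frac{3545}{3726}\right) \left(- \frac{77}{6}\right) = \frac{1479403}{3726} \left(- \frac{77}{6}\right) = - \frac{113914031}{22356}$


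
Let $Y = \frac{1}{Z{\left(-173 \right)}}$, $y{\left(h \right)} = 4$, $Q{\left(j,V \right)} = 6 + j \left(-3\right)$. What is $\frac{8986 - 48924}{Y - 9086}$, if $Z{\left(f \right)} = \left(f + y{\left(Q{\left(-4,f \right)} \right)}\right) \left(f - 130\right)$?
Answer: $\frac{2045105166}{465266801} \approx 4.3956$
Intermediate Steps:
$Q{\left(j,V \right)} = 6 - 3 j$
$Z{\left(f \right)} = \left(-130 + f\right) \left(4 + f\right)$ ($Z{\left(f \right)} = \left(f + 4\right) \left(f - 130\right) = \left(4 + f\right) \left(-130 + f\right) = \left(-130 + f\right) \left(4 + f\right)$)
$Y = \frac{1}{51207}$ ($Y = \frac{1}{-520 + \left(-173\right)^{2} - -21798} = \frac{1}{-520 + 29929 + 21798} = \frac{1}{51207} \approx 1.9529 \cdot 10^{-5}$)
$\frac{8986 - 48924}{Y - 9086} = \frac{8986 - 48924}{\frac{1}{51207} - 9086} = - \frac{39938}{- \frac{465266801}{51207}} = \left(-39938\right) \left(- \frac{51207}{465266801}\right) = \frac{2045105166}{465266801}$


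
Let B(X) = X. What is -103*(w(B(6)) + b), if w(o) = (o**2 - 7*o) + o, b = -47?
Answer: 4841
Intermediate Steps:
w(o) = o**2 - 6*o
-103*(w(B(6)) + b) = -103*(6*(-6 + 6) - 47) = -103*(6*0 - 47) = -103*(0 - 47) = -103*(-47) = 4841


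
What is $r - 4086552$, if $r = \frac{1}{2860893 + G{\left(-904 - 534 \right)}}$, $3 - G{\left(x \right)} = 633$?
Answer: $- \frac{11688613483175}{2860263} \approx -4.0866 \cdot 10^{6}$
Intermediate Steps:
$G{\left(x \right)} = -630$ ($G{\left(x \right)} = 3 - 633 = -630$)
$r = \frac{1}{2860263}$ ($r = \frac{1}{2860893 - 630} = \frac{1}{2860263} \approx 3.4962 \cdot 10^{-7}$)
$r - 4086552 = \frac{1}{2860263} - 4086552 = - \frac{11688613483175}{2860263}$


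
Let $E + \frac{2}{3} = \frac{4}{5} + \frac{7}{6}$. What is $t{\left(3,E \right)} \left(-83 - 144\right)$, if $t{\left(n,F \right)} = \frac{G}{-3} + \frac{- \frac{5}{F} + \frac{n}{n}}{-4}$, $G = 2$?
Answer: $- \frac{1589}{156} \approx -10.186$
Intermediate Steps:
$E = \frac{13}{10}$ ($E = - \frac{2}{3} + \left(\frac{4}{5} + \frac{7}{6}\right) = - \frac{2}{3} + \frac{59}{30} = \frac{13}{10} \approx 1.3$)
$t{\left(n,F \right)} = - \frac{11}{12} + \frac{5}{4 F}$ ($t{\left(n,F \right)} = \frac{2}{-3} + \frac{- \frac{5}{F} + \frac{n}{n}}{-4} = 2 \left(- \frac{1}{3}\right) + \left(- \frac{5}{F} + 1\right) \left(- \frac{1}{4}\right) = - \frac{2}{3} + \left(1 - \frac{5}{F}\right) \left(- \frac{1}{4}\right) = - \frac{2}{3} - \left(\frac{1}{4} - \frac{5}{4 F}\right) = - \frac{11}{12} + \frac{5}{4 F}$)
$t{\left(3,E \right)} \left(-83 - 144\right) = \frac{15 - \frac{143}{10}}{12 \cdot \frac{13}{10}} \left(-83 - 144\right) = \frac{1}{12} \cdot \frac{10}{13} \left(15 - \frac{143}{10}\right) \left(-227\right) = \frac{1}{12} \cdot \frac{10}{13} \cdot \frac{7}{10} \left(-227\right) = \frac{7}{156} \left(-227\right) = - \frac{1589}{156}$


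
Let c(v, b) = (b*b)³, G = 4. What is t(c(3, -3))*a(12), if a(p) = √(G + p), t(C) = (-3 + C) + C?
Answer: 5820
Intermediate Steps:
c(v, b) = b⁶ (c(v, b) = (b²)³ = b⁶)
t(C) = -3 + 2*C
a(p) = √(4 + p)
t(c(3, -3))*a(12) = (-3 + 2*(-3)⁶)*√(4 + 12) = (-3 + 2*729)*√16 = (-3 + 1458)*4 = 1455*4 = 5820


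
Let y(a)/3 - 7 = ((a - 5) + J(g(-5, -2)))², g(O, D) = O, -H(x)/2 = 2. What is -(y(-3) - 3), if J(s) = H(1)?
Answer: -450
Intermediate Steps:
H(x) = -4 (H(x) = -2*2 = -4)
J(s) = -4
y(a) = 21 + 3*(-9 + a)² (y(a) = 21 + 3*((a - 5) - 4)² = 21 + 3*((-5 + a) - 4)² = 21 + 3*(-9 + a)²)
-(y(-3) - 3) = -((21 + 3*(-9 - 3)²) - 3) = -((21 + 3*(-12)²) - 3) = -((21 + 3*144) - 3) = -((21 + 432) - 3) = -(453 - 3) = -1*450 = -450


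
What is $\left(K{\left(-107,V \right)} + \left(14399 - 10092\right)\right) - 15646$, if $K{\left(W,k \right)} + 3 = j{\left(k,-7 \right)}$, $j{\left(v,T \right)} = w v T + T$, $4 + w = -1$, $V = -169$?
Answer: $-17264$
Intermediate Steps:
$w = -5$ ($w = -4 - 1 = -5$)
$j{\left(v,T \right)} = T - 5 T v$ ($j{\left(v,T \right)} = - 5 v T + T = - 5 T v + T = T - 5 T v$)
$K{\left(W,k \right)} = -10 + 35 k$ ($K{\left(W,k \right)} = -3 - 7 \left(1 - 5 k\right) = -3 + \left(-7 + 35 k\right) = -10 + 35 k$)
$\left(K{\left(-107,V \right)} + \left(14399 - 10092\right)\right) - 15646 = \left(\left(-10 + 35 \left(-169\right)\right) + \left(14399 - 10092\right)\right) - 15646 = \left(\left(-10 - 5915\right) + \left(14399 - 10092\right)\right) - 15646 = \left(-5925 + 4307\right) - 15646 = -1618 - 15646 = -17264$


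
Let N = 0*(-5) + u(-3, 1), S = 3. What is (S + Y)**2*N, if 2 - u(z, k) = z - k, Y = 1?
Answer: 96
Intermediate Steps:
u(z, k) = 2 + k - z (u(z, k) = 2 - (z - k) = 2 + (k - z) = 2 + k - z)
N = 6 (N = 0*(-5) + (2 + 1 - 1*(-3)) = 0 + (2 + 1 + 3) = 0 + 6 = 6)
(S + Y)**2*N = (3 + 1)**2*6 = 4**2*6 = 16*6 = 96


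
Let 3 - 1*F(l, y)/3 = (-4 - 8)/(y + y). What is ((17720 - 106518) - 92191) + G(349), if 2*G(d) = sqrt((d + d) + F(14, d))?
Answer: -180989 + sqrt(86119589)/698 ≈ -1.8098e+5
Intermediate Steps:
F(l, y) = 9 + 18/y (F(l, y) = 9 - 3*(-4 - 8)/(y + y) = 9 - (-36)/(2*y) = 9 - (-36)*1/(2*y) = 9 - (-18)/y = 9 + 18/y)
G(d) = sqrt(9 + 2*d + 18/d)/2 (G(d) = sqrt((d + d) + (9 + 18/d))/2 = sqrt(2*d + (9 + 18/d))/2 = sqrt(9 + 2*d + 18/d)/2)
((17720 - 106518) - 92191) + G(349) = ((17720 - 106518) - 92191) + sqrt(9 + 2*349 + 18/349)/2 = (-88798 - 92191) + sqrt(9 + 698 + 18*(1/349))/2 = -180989 + sqrt(9 + 698 + 18/349)/2 = -180989 + sqrt(246761/349)/2 = -180989 + (sqrt(86119589)/349)/2 = -180989 + sqrt(86119589)/698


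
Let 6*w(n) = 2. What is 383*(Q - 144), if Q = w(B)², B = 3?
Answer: -495985/9 ≈ -55109.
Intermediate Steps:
w(n) = ⅓ (w(n) = (⅙)*2 = ⅓)
Q = ⅑ (Q = (⅓)² = ⅑ ≈ 0.11111)
383*(Q - 144) = 383*(⅑ - 144) = 383*(-1295/9) = -495985/9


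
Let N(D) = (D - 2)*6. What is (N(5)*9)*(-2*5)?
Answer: -1620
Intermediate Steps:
N(D) = -12 + 6*D (N(D) = (-2 + D)*6 = -12 + 6*D)
(N(5)*9)*(-2*5) = ((-12 + 6*5)*9)*(-2*5) = ((-12 + 30)*9)*(-10) = (18*9)*(-10) = 162*(-10) = -1620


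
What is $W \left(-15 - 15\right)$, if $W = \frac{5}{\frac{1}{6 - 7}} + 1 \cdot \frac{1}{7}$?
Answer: $\frac{1020}{7} \approx 145.71$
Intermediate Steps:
$W = - \frac{34}{7}$ ($W = \frac{5}{\frac{1}{-1}} + 1 \cdot \frac{1}{7} = \frac{5}{-1} + \frac{1}{7} = 5 \left(-1\right) + \frac{1}{7} = -5 + \frac{1}{7} = - \frac{34}{7} \approx -4.8571$)
$W \left(-15 - 15\right) = - \frac{34 \left(-15 - 15\right)}{7} = \left(- \frac{34}{7}\right) \left(-30\right) = \frac{1020}{7}$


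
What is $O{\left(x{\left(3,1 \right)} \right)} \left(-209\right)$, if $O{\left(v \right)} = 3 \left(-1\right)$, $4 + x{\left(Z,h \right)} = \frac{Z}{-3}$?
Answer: $627$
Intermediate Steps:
$x{\left(Z,h \right)} = -4 - \frac{Z}{3}$ ($x{\left(Z,h \right)} = -4 + \frac{Z}{-3} = -4 + Z \left(- \frac{1}{3}\right) = -4 - \frac{Z}{3}$)
$O{\left(v \right)} = -3$
$O{\left(x{\left(3,1 \right)} \right)} \left(-209\right) = \left(-3\right) \left(-209\right) = 627$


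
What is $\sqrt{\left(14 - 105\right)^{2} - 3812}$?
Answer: $\sqrt{4469} \approx 66.851$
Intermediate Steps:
$\sqrt{\left(14 - 105\right)^{2} - 3812} = \sqrt{\left(-91\right)^{2} - 3812} = \sqrt{8281 - 3812} = \sqrt{4469}$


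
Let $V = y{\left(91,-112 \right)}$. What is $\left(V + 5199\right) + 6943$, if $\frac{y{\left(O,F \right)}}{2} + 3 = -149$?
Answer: $11838$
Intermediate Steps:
$y{\left(O,F \right)} = -304$ ($y{\left(O,F \right)} = -6 + 2 \left(-149\right) = -6 - 298 = -304$)
$V = -304$
$\left(V + 5199\right) + 6943 = \left(-304 + 5199\right) + 6943 = 4895 + 6943 = 11838$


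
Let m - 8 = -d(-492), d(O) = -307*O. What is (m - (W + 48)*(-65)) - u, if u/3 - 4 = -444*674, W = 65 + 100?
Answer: 760565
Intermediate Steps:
W = 165
m = -151036 (m = 8 - (-307)*(-492) = 8 - 1*151044 = 8 - 151044 = -151036)
u = -897756 (u = 12 + 3*(-444*674) = 12 + 3*(-299256) = 12 - 897768 = -897756)
(m - (W + 48)*(-65)) - u = (-151036 - (165 + 48)*(-65)) - 1*(-897756) = (-151036 - 213*(-65)) + 897756 = (-151036 - 1*(-13845)) + 897756 = (-151036 + 13845) + 897756 = -137191 + 897756 = 760565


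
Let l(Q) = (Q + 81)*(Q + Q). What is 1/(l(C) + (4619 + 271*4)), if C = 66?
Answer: 1/25107 ≈ 3.9830e-5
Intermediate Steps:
l(Q) = 2*Q*(81 + Q) (l(Q) = (81 + Q)*(2*Q) = 2*Q*(81 + Q))
1/(l(C) + (4619 + 271*4)) = 1/(2*66*(81 + 66) + (4619 + 271*4)) = 1/(2*66*147 + (4619 + 1084)) = 1/(19404 + 5703) = 1/25107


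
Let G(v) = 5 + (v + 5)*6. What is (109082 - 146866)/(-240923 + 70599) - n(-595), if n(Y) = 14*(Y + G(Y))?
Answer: 2462042866/42581 ≈ 57820.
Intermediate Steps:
G(v) = 35 + 6*v (G(v) = 5 + (5 + v)*6 = 5 + (30 + 6*v) = 35 + 6*v)
n(Y) = 490 + 98*Y (n(Y) = 14*(Y + (35 + 6*Y)) = 14*(35 + 7*Y) = 490 + 98*Y)
(109082 - 146866)/(-240923 + 70599) - n(-595) = (109082 - 146866)/(-240923 + 70599) - (490 + 98*(-595)) = -37784/(-170324) - (490 - 58310) = -37784*(-1/170324) - 1*(-57820) = 9446/42581 + 57820 = 2462042866/42581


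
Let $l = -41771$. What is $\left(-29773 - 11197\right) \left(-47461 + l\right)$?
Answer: $3655835040$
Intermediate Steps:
$\left(-29773 - 11197\right) \left(-47461 + l\right) = \left(-29773 - 11197\right) \left(-47461 - 41771\right) = \left(-40970\right) \left(-89232\right) = 3655835040$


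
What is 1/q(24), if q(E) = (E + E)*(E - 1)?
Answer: 1/1104 ≈ 0.00090580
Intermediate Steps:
q(E) = 2*E*(-1 + E) (q(E) = (2*E)*(-1 + E) = 2*E*(-1 + E))
1/q(24) = 1/(2*24*(-1 + 24)) = 1/(2*24*23) = 1/1104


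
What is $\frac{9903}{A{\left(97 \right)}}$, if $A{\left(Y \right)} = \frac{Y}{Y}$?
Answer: $9903$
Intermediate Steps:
$A{\left(Y \right)} = 1$
$\frac{9903}{A{\left(97 \right)}} = \frac{9903}{1} = 9903 \cdot 1 = 9903$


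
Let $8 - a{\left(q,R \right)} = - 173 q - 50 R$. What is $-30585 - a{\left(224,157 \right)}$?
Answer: $-77195$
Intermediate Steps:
$a{\left(q,R \right)} = 8 + 50 R + 173 q$ ($a{\left(q,R \right)} = 8 - \left(- 173 q - 50 R\right) = 8 + \left(50 R + 173 q\right) = 8 + 50 R + 173 q$)
$-30585 - a{\left(224,157 \right)} = -30585 - \left(8 + 50 \cdot 157 + 173 \cdot 224\right) = -30585 - \left(8 + 7850 + 38752\right) = -30585 - 46610 = -77195$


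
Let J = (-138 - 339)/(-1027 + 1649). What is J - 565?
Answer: -351907/622 ≈ -565.77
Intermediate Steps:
J = -477/622 ≈ -0.76688
J - 565 = -477/622 - 565 = -351907/622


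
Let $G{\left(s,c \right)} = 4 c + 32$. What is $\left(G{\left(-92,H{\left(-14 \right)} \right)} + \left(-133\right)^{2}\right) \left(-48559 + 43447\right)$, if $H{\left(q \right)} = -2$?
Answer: $-90548856$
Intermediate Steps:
$G{\left(s,c \right)} = 32 + 4 c$
$\left(G{\left(-92,H{\left(-14 \right)} \right)} + \left(-133\right)^{2}\right) \left(-48559 + 43447\right) = \left(\left(32 + 4 \left(-2\right)\right) + \left(-133\right)^{2}\right) \left(-48559 + 43447\right) = \left(\left(32 - 8\right) + 17689\right) \left(-5112\right) = \left(24 + 17689\right) \left(-5112\right) = 17713 \left(-5112\right) = -90548856$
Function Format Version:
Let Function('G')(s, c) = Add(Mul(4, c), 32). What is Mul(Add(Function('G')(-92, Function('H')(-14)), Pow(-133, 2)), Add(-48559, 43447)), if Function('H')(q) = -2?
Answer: -90548856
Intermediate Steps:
Function('G')(s, c) = Add(32, Mul(4, c))
Mul(Add(Function('G')(-92, Function('H')(-14)), Pow(-133, 2)), Add(-48559, 43447)) = Mul(Add(Add(32, Mul(4, -2)), Pow(-133, 2)), Add(-48559, 43447)) = Mul(Add(Add(32, -8), 17689), -5112) = Mul(Add(24, 17689), -5112) = Mul(17713, -5112) = -90548856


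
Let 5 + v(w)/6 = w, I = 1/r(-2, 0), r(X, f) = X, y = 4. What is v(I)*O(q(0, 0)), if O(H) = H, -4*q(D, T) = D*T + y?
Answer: 33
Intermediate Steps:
q(D, T) = -1 - D*T/4 (q(D, T) = -(D*T + 4)/4 = -(4 + D*T)/4 = -1 - D*T/4)
I = -½ (I = 1/(-2) = -½ ≈ -0.50000)
v(w) = -30 + 6*w
v(I)*O(q(0, 0)) = (-30 + 6*(-½))*(-1 - ¼*0*0) = (-30 - 3)*(-1 + 0) = -33*(-1) = 33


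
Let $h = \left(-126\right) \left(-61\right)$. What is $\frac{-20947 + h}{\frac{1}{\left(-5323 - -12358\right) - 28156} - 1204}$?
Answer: $\frac{280085581}{25429685} \approx 11.014$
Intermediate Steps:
$h = 7686$
$\frac{-20947 + h}{\frac{1}{\left(-5323 - -12358\right) - 28156} - 1204} = \frac{-20947 + 7686}{\frac{1}{\left(-5323 - -12358\right) - 28156} - 1204} = - \frac{13261}{\frac{1}{\left(-5323 + 12358\right) - 28156} - 1204} = - \frac{13261}{\frac{1}{7035 - 28156} - 1204} = - \frac{13261}{\frac{1}{-21121} - 1204} = - \frac{13261}{- \frac{1}{21121} - 1204} = - \frac{13261}{- \frac{25429685}{21121}} = \left(-13261\right) \left(- \frac{21121}{25429685}\right) = \frac{280085581}{25429685}$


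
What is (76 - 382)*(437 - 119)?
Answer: -97308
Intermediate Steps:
(76 - 382)*(437 - 119) = -306*318 = -97308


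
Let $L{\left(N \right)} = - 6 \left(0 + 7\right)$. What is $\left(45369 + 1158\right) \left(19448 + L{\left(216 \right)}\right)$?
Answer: $902902962$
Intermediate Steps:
$L{\left(N \right)} = -42$ ($L{\left(N \right)} = \left(-6\right) 7 = -42$)
$\left(45369 + 1158\right) \left(19448 + L{\left(216 \right)}\right) = \left(45369 + 1158\right) \left(19448 - 42\right) = 46527 \cdot 19406 = 902902962$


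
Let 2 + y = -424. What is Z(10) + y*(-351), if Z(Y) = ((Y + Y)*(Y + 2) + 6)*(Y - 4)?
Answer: 151002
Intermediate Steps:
y = -426 (y = -2 - 424 = -426)
Z(Y) = (-4 + Y)*(6 + 2*Y*(2 + Y)) (Z(Y) = ((2*Y)*(2 + Y) + 6)*(-4 + Y) = (2*Y*(2 + Y) + 6)*(-4 + Y) = (6 + 2*Y*(2 + Y))*(-4 + Y) = (-4 + Y)*(6 + 2*Y*(2 + Y)))
Z(10) + y*(-351) = (-24 - 10*10 - 4*10**2 + 2*10**3) - 426*(-351) = (-24 - 100 - 4*100 + 2*1000) + 149526 = (-24 - 100 - 400 + 2000) + 149526 = 1476 + 149526 = 151002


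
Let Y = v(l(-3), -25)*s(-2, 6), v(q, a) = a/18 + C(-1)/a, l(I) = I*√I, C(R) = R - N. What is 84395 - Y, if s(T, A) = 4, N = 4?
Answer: 3797989/45 ≈ 84400.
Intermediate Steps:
C(R) = -4 + R (C(R) = R - 1*4 = R - 4 = -4 + R)
l(I) = I^(3/2)
v(q, a) = -5/a + a/18 (v(q, a) = a/18 + (-4 - 1)/a = a*(1/18) - 5/a = a/18 - 5/a = -5/a + a/18)
Y = -214/45 (Y = (-5/(-25) + (1/18)*(-25))*4 = (-5*(-1/25) - 25/18)*4 = (⅕ - 25/18)*4 = -107/90*4 = -214/45 ≈ -4.7556)
84395 - Y = 84395 - 1*(-214/45) = 84395 + 214/45 = 3797989/45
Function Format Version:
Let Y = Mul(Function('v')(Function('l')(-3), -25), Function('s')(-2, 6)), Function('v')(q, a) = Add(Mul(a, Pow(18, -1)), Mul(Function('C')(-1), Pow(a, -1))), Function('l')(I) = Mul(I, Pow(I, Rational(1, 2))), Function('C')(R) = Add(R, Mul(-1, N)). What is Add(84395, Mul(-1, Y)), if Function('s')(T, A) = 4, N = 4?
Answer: Rational(3797989, 45) ≈ 84400.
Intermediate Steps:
Function('C')(R) = Add(-4, R) (Function('C')(R) = Add(R, Mul(-1, 4)) = Add(R, -4) = Add(-4, R))
Function('l')(I) = Pow(I, Rational(3, 2))
Function('v')(q, a) = Add(Mul(-5, Pow(a, -1)), Mul(Rational(1, 18), a)) (Function('v')(q, a) = Add(Mul(a, Pow(18, -1)), Mul(Add(-4, -1), Pow(a, -1))) = Add(Mul(a, Rational(1, 18)), Mul(-5, Pow(a, -1))) = Add(Mul(Rational(1, 18), a), Mul(-5, Pow(a, -1))) = Add(Mul(-5, Pow(a, -1)), Mul(Rational(1, 18), a)))
Y = Rational(-214, 45) (Y = Mul(Add(Mul(-5, Pow(-25, -1)), Mul(Rational(1, 18), -25)), 4) = Mul(Add(Mul(-5, Rational(-1, 25)), Rational(-25, 18)), 4) = Mul(Add(Rational(1, 5), Rational(-25, 18)), 4) = Mul(Rational(-107, 90), 4) = Rational(-214, 45) ≈ -4.7556)
Add(84395, Mul(-1, Y)) = Add(84395, Mul(-1, Rational(-214, 45))) = Add(84395, Rational(214, 45)) = Rational(3797989, 45)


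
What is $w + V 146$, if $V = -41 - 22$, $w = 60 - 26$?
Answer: $-9164$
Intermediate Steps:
$w = 34$ ($w = 60 - 26 = 34$)
$V = -63$ ($V = -41 - 22 = -63$)
$w + V 146 = 34 - 9198 = -9164$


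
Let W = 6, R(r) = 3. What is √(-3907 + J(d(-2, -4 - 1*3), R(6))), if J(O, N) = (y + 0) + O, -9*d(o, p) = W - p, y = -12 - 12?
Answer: 8*I*√553/3 ≈ 62.709*I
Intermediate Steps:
y = -24
d(o, p) = -⅔ + p/9 (d(o, p) = -(6 - p)/9 = -⅔ + p/9)
J(O, N) = -24 + O (J(O, N) = (-24 + 0) + O = -24 + O)
√(-3907 + J(d(-2, -4 - 1*3), R(6))) = √(-3907 + (-24 + (-⅔ + (-4 - 1*3)/9))) = √(-3907 + (-24 + (-⅔ + (-4 - 3)/9))) = √(-3907 + (-24 + (-⅔ + (⅑)*(-7)))) = √(-3907 + (-24 + (-⅔ - 7/9))) = √(-3907 + (-24 - 13/9)) = √(-3907 - 229/9) = √(-35392/9) = 8*I*√553/3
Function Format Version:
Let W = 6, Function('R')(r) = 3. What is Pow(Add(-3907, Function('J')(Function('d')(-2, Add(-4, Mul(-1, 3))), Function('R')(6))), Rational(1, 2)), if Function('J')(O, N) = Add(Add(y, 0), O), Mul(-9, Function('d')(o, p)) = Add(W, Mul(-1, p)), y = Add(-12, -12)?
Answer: Mul(Rational(8, 3), I, Pow(553, Rational(1, 2))) ≈ Mul(62.709, I)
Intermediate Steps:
y = -24
Function('d')(o, p) = Add(Rational(-2, 3), Mul(Rational(1, 9), p)) (Function('d')(o, p) = Mul(Rational(-1, 9), Add(6, Mul(-1, p))) = Add(Rational(-2, 3), Mul(Rational(1, 9), p)))
Function('J')(O, N) = Add(-24, O) (Function('J')(O, N) = Add(Add(-24, 0), O) = Add(-24, O))
Pow(Add(-3907, Function('J')(Function('d')(-2, Add(-4, Mul(-1, 3))), Function('R')(6))), Rational(1, 2)) = Pow(Add(-3907, Add(-24, Add(Rational(-2, 3), Mul(Rational(1, 9), Add(-4, Mul(-1, 3)))))), Rational(1, 2)) = Pow(Add(-3907, Add(-24, Add(Rational(-2, 3), Mul(Rational(1, 9), Add(-4, -3))))), Rational(1, 2)) = Pow(Add(-3907, Add(-24, Add(Rational(-2, 3), Mul(Rational(1, 9), -7)))), Rational(1, 2)) = Pow(Add(-3907, Add(-24, Add(Rational(-2, 3), Rational(-7, 9)))), Rational(1, 2)) = Pow(Add(-3907, Add(-24, Rational(-13, 9))), Rational(1, 2)) = Pow(Add(-3907, Rational(-229, 9)), Rational(1, 2)) = Pow(Rational(-35392, 9), Rational(1, 2)) = Mul(Rational(8, 3), I, Pow(553, Rational(1, 2)))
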